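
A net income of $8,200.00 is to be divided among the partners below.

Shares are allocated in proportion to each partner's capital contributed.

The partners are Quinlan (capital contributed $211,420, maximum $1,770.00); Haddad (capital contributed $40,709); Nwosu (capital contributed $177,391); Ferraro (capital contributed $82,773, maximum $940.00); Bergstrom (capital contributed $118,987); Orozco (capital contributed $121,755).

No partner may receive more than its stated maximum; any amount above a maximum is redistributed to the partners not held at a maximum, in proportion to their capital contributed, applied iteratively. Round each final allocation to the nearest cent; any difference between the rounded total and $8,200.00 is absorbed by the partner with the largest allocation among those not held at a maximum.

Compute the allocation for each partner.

Total capital contributed = 753,035.
Unconstrained shares: Quinlan 2,302.2091; Haddad 443.2912; Nwosu 1,931.6582; Ferraro 901.3374; Bergstrom 1,295.6813; Orozco 1,325.8228.
Capped: Quinlan ($1,770.00); balance $6,430.00 reallocated over remaining capital contributed 541,615.
Capped: Ferraro ($940.00); balance $5,490.00 reallocated over remaining capital contributed 458,842.
Shares after redistribution: Haddad 487.0792 → $487.08; Nwosu 2,122.4661 → $2,122.47; Bergstrom 1,423.6679 → $1,423.67; Orozco 1,456.7868 → $1,456.79.
Rounding difference −$0.01 applied to Nwosu → $2,122.46.

Quinlan: $1,770.00 · Haddad: $487.08 · Nwosu: $2,122.46 · Ferraro: $940.00 · Bergstrom: $1,423.67 · Orozco: $1,456.79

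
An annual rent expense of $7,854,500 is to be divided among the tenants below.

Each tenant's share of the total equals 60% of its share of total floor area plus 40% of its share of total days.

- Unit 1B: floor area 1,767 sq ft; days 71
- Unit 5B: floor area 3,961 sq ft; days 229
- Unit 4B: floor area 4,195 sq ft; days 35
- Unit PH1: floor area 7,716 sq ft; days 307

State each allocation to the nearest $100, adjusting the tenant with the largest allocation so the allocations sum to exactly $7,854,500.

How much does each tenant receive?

Totals — floor area 17,639, days 642.
Blended shares (60% floor area + 40% days): Unit 1B 0.1043; Unit 5B 0.2774; Unit 4B 0.1645; Unit PH1 0.4537.
Proportional shares: Unit 1B 819,555.87; Unit 5B 2,178,953.42; Unit 4B 1,292,081.10; Unit PH1 3,563,909.60.
After rounding ($100): Unit 1B $819,600; Unit 5B $2,179,000; Unit 4B $1,292,100; Unit PH1 $3,563,900. Sum = $7,854,600.
Difference $7,854,500 − $7,854,600 = −$100 applied to largest allocation (Unit PH1): Unit PH1 becomes $3,563,800.

Unit 1B: $819,600 · Unit 5B: $2,179,000 · Unit 4B: $1,292,100 · Unit PH1: $3,563,800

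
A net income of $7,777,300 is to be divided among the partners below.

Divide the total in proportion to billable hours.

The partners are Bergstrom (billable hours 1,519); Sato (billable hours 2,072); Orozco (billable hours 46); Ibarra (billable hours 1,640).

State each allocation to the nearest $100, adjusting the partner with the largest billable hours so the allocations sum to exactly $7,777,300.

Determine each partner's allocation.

Total billable hours = 5,277.
Proportional shares: Bergstrom 1,519/5,277 × $7,777,300 = 2,238,718.72; Sato 2,072/5,277 × $7,777,300 = 3,053,736.14; Orozco 46/5,277 × $7,777,300 = 67,795.30; Ibarra 1,640/5,277 × $7,777,300 = 2,417,049.84.
At nearest $100: Bergstrom $2,238,700; Sato $3,053,700; Orozco $67,800; Ibarra $2,417,000. Sum = $7,777,200.
Difference $7,777,300 − $7,777,200 = +$100 applied to largest billable hours (Sato): Sato becomes $3,053,800.

Bergstrom: $2,238,700; Sato: $3,053,800; Orozco: $67,800; Ibarra: $2,417,000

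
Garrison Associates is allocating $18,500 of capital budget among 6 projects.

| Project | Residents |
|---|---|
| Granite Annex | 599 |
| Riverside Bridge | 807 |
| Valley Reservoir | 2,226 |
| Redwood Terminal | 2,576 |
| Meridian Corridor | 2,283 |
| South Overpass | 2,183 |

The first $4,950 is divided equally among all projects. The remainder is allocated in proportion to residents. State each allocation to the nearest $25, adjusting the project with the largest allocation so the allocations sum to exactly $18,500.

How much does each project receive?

First tranche $4,950 split equally: $825 each.
Remainder $13,550 by residents (total 10,674): Granite Annex 760.39 → $750; Riverside Bridge 1,024.44 → $1,025; Valley Reservoir 2,825.77 → $2,825; Redwood Terminal 3,270.08 → $3,275; Meridian Corridor 2,898.13 → $2,900; South Overpass 2,771.19 → $2,775.
Totals: Granite Annex $825 + $750 = $1,575; Riverside Bridge $825 + $1,025 = $1,850; Valley Reservoir $825 + $2,825 = $3,650; Redwood Terminal $825 + $3,275 = $4,100; Meridian Corridor $825 + $2,900 = $3,725; South Overpass $825 + $2,775 = $3,600.

Granite Annex: $1,575 | Riverside Bridge: $1,850 | Valley Reservoir: $3,650 | Redwood Terminal: $4,100 | Meridian Corridor: $3,725 | South Overpass: $3,600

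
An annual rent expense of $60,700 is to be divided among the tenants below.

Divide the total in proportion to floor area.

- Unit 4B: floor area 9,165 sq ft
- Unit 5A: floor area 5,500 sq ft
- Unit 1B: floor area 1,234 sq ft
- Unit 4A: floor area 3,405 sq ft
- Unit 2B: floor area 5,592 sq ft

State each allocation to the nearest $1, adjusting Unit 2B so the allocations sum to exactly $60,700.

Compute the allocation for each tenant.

Floor area total: 24,896.
Pro-rata amounts: Unit 4B 9,165/24,896 × $60,700 = 22,345.58; Unit 5A 5,500/24,896 × $60,700 = 13,409.78; Unit 1B 1,234/24,896 × $60,700 = 3,008.67; Unit 4A 3,405/24,896 × $60,700 = 8,301.88; Unit 2B 5,592/24,896 × $60,700 = 13,634.09.
After rounding ($1): Unit 4B $22,346; Unit 5A $13,410; Unit 1B $3,009; Unit 4A $8,302; Unit 2B $13,634. Sum = $60,701.
Difference $60,700 − $60,701 = −$1 applied to Unit 2B: Unit 2B becomes $13,633.

Unit 4B: $22,346; Unit 5A: $13,410; Unit 1B: $3,009; Unit 4A: $8,302; Unit 2B: $13,633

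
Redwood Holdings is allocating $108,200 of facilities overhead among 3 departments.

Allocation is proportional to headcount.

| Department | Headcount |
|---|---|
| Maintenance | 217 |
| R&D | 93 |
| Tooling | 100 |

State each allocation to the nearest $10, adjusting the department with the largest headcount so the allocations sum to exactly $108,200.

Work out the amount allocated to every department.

Maintenance: $57,270 | R&D: $24,540 | Tooling: $26,390

Sum of headcount: 217 + 93 + 100 = 410.
Pro-rata amounts: Maintenance 57,266.83; R&D 24,542.93; Tooling 26,390.24.
At nearest $10: Maintenance $57,270; R&D $24,540; Tooling $26,390. Sum = $108,200.
Rounded total matches; no reconciliation needed.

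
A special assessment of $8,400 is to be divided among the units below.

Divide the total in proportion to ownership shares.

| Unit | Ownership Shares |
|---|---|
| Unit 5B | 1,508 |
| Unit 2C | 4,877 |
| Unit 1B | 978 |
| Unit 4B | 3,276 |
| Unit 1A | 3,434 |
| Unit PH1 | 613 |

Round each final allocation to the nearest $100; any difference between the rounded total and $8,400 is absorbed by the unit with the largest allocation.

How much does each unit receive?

Unit 5B: $900 · Unit 2C: $2,600 · Unit 1B: $600 · Unit 4B: $1,900 · Unit 1A: $2,000 · Unit PH1: $400

Combined ownership shares = 14,686.
Pro-rata amounts: Unit 5B 1,508/14,686 × $8,400 = 862.54; Unit 2C 4,877/14,686 × $8,400 = 2,789.51; Unit 1B 978/14,686 × $8,400 = 559.39; Unit 4B 3,276/14,686 × $8,400 = 1,873.78; Unit 1A 3,434/14,686 × $8,400 = 1,964.16; Unit PH1 613/14,686 × $8,400 = 350.62.
At nearest $100: Unit 5B $900; Unit 2C $2,800; Unit 1B $600; Unit 4B $1,900; Unit 1A $2,000; Unit PH1 $400. Sum = $8,600.
Difference $8,400 − $8,600 = −$200 applied to largest allocation (Unit 2C): Unit 2C becomes $2,600.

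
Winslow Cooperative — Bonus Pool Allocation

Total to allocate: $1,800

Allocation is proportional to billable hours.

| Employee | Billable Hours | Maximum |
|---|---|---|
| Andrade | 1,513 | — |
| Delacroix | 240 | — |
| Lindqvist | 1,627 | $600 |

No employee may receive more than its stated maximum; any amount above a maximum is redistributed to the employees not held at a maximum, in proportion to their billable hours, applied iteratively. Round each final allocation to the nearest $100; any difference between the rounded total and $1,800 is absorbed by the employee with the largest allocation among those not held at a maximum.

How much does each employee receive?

Billable hours total: 3,380.
Unconstrained shares: Andrade 805.74; Delacroix 127.81; Lindqvist 866.45.
Held at cap: Lindqvist ($600); balance $1,200 reallocated over remaining billable hours 1,753.
Redistributed shares: Andrade 1,035.71 → $1,000; Delacroix 164.29 → $200.

Andrade: $1,000; Delacroix: $200; Lindqvist: $600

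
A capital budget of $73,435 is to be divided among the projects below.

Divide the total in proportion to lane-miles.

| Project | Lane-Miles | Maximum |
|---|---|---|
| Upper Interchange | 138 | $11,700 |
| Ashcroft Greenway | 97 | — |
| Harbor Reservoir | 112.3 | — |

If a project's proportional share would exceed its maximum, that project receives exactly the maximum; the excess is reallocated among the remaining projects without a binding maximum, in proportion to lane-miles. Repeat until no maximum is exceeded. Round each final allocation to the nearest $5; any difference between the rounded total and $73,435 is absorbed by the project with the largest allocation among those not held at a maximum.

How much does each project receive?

Sum of lane-miles: 347.3.
Pro-rata shares before constraints: Upper Interchange 29,179.47; Ashcroft Greenway 20,510.21; Harbor Reservoir 23,745.32.
Held at cap: Upper Interchange ($11,700); residual $61,735 reallocated over remaining lane-miles 209.3.
Redistributed shares: Ashcroft Greenway 28,611.06 → $28,610; Harbor Reservoir 33,123.94 → $33,125.

Upper Interchange: $11,700 | Ashcroft Greenway: $28,610 | Harbor Reservoir: $33,125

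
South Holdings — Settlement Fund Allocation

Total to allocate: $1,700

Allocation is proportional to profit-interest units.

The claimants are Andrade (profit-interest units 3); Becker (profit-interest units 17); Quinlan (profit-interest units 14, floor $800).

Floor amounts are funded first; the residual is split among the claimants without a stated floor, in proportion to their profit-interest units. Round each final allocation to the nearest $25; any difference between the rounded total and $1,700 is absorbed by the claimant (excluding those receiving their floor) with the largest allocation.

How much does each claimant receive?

Andrade: $125 · Becker: $775 · Quinlan: $800

Guaranteed amounts: Quinlan $800. Balance $900.
Balance split over remaining profit-interest units 20: Andrade 135.00 → $125; Becker 765.00 → $775.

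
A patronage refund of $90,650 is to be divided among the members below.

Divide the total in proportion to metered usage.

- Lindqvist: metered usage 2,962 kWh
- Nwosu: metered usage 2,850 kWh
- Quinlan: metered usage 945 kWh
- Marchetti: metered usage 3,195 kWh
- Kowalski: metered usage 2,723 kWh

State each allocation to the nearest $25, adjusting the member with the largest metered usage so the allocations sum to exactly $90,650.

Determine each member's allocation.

Lindqvist: $21,175 | Nwosu: $20,375 | Quinlan: $6,750 | Marchetti: $22,875 | Kowalski: $19,475

Sum of metered usage: 2,962 + 2,850 + 945 + 3,195 + 2,723 = 12,675.
Raw shares: Lindqvist 21,183.85; Nwosu 20,382.84; Quinlan 6,758.52; Marchetti 22,850.24; Kowalski 19,474.55.
After rounding ($25): Lindqvist $21,175; Nwosu $20,375; Quinlan $6,750; Marchetti $22,850; Kowalski $19,475. Sum = $90,625.
Difference $90,650 − $90,625 = +$25 applied to largest metered usage (Marchetti): Marchetti becomes $22,875.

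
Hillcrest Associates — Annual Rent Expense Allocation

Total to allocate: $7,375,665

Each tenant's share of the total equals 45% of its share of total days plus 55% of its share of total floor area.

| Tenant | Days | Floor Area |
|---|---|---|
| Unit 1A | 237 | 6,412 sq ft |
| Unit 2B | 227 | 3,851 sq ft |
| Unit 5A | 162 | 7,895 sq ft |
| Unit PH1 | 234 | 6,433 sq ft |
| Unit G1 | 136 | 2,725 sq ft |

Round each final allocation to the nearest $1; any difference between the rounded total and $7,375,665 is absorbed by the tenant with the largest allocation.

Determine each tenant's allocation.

Days total 996; floor area total 27,316.
Blended shares (45% days + 55% floor area): Unit 1A 0.2362; Unit 2B 0.1801; Unit 5A 0.2322; Unit PH1 0.2352; Unit G1 0.1163.
Proportional shares: Unit 1A 1,742,000.31; Unit 2B 1,328,350.23; Unit 5A 1,712,307.70; Unit PH1 1,735,121.82; Unit G1 857,884.94.
After rounding ($1): Unit 1A $1,742,000; Unit 2B $1,328,350; Unit 5A $1,712,308; Unit PH1 $1,735,122; Unit G1 $857,885. Sum = $7,375,665.
Sum already equals the total — no adjustment.

Unit 1A: $1,742,000; Unit 2B: $1,328,350; Unit 5A: $1,712,308; Unit PH1: $1,735,122; Unit G1: $857,885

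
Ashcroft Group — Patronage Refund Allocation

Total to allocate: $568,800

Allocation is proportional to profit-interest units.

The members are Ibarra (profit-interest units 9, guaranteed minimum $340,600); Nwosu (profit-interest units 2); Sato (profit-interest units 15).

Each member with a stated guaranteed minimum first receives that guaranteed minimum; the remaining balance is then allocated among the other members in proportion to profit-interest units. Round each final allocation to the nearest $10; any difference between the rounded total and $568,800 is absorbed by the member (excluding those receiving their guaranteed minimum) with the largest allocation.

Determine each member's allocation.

Guaranteed amounts: Ibarra $340,600. Balance $228,200.
Balance split over remaining profit-interest units 17: Nwosu 26,847.06 → $26,850; Sato 201,352.94 → $201,350.

Ibarra: $340,600; Nwosu: $26,850; Sato: $201,350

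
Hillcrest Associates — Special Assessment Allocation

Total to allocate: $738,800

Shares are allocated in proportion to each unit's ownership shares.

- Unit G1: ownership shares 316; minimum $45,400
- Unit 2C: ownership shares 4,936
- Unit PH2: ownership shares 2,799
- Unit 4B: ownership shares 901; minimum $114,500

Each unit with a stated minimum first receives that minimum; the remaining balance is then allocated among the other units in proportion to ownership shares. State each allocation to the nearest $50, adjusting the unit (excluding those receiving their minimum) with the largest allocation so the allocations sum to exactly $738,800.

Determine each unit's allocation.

Guaranteed amounts: Unit G1 $45,400; Unit 4B $114,500. Residual $578,900.
Residual split over remaining ownership shares 7,735: Unit 2C 369,418.28 → $369,400; Unit PH2 209,481.72 → $209,500.

Unit G1: $45,400; Unit 2C: $369,400; Unit PH2: $209,500; Unit 4B: $114,500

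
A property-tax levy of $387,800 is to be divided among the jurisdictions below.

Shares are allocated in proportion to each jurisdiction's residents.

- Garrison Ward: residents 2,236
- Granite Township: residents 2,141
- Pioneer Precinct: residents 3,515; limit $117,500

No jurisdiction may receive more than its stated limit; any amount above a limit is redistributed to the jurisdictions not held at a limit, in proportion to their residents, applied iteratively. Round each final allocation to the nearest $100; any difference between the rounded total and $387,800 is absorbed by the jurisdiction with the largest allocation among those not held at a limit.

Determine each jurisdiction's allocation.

Sum of residents: 7,892.
Pro-rata shares before constraints: Garrison Ward 109,873.39; Granite Township 105,205.25; Pioneer Precinct 172,721.36.
Cap binds for Pioneer Precinct ($117,500); residual $270,300 reallocated over remaining residents 4,377.
Remaining shares: Garrison Ward 138,083.34 → $138,100; Granite Township 132,216.66 → $132,200.

Garrison Ward: $138,100 · Granite Township: $132,200 · Pioneer Precinct: $117,500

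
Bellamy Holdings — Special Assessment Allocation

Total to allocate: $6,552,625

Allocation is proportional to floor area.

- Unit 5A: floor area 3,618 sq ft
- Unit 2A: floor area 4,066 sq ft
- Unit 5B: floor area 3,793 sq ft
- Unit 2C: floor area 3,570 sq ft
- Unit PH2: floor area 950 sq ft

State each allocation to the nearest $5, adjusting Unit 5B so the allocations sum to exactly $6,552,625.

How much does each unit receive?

Unit 5A: $1,481,990 | Unit 2A: $1,665,500 | Unit 5B: $1,553,670 | Unit 2C: $1,462,330 | Unit PH2: $389,135

Combined floor area = 15,997.
Pro-rata amounts: Unit 5A 3,618/15,997 × $6,552,625 = 1,481,990.20; Unit 2A 4,066/15,997 × $6,552,625 = 1,665,498.11; Unit 5B 3,793/15,997 × $6,552,625 = 1,553,672.98; Unit 2C 3,570/15,997 × $6,552,625 = 1,462,328.64; Unit PH2 950/15,997 × $6,552,625 = 389,135.07.
At nearest $5: Unit 5A $1,481,990; Unit 2A $1,665,500; Unit 5B $1,553,675; Unit 2C $1,462,330; Unit PH2 $389,135. Sum = $6,552,630.
Difference $6,552,625 − $6,552,630 = −$5 applied to Unit 5B: Unit 5B becomes $1,553,670.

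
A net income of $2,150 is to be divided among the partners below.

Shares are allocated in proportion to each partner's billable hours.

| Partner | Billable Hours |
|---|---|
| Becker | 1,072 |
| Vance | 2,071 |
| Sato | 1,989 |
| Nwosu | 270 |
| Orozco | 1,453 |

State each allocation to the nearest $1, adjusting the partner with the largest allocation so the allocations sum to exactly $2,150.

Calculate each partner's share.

Billable hours total: 6,855.
Pro-rata amounts: Becker 1,072/6,855 × $2,150 = 336.22; Vance 2,071/6,855 × $2,150 = 649.55; Sato 1,989/6,855 × $2,150 = 623.83; Nwosu 270/6,855 × $2,150 = 84.68; Orozco 1,453/6,855 × $2,150 = 455.72.
After rounding ($1): Becker $336; Vance $650; Sato $624; Nwosu $85; Orozco $456. Sum = $2,151.
Difference $2,150 − $2,151 = −$1 applied to largest allocation (Vance): Vance becomes $649.

Becker: $336 | Vance: $649 | Sato: $624 | Nwosu: $85 | Orozco: $456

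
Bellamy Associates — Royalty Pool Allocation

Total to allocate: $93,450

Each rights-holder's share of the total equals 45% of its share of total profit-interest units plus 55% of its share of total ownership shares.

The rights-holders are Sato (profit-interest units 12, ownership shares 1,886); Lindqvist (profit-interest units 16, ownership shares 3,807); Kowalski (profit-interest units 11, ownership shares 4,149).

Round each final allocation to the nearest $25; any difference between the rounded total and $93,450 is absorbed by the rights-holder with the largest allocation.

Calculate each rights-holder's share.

Profit-interest units total 39; ownership shares total 9,842.
Blended shares (45% profit-interest units + 55% ownership shares): Sato 0.2439; Lindqvist 0.3974; Kowalski 0.3588.
Pro-rata amounts: Sato 22,788.42; Lindqvist 37,133.46; Kowalski 33,528.13.
After rounding ($25): Sato $22,800; Lindqvist $37,125; Kowalski $33,525. Sum = $93,450.
Rounded total matches; no reconciliation needed.

Sato: $22,800 | Lindqvist: $37,125 | Kowalski: $33,525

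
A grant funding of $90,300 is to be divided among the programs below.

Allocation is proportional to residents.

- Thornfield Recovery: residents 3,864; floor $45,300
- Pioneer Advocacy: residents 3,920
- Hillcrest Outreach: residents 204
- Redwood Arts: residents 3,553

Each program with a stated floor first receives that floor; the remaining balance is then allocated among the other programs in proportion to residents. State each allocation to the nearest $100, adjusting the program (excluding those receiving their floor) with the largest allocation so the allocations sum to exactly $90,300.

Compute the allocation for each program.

Guaranteed amounts: Thornfield Recovery $45,300. Remaining pool $45,000.
Remaining pool split over remaining residents 7,677: Pioneer Advocacy 22,977.73 → $23,000; Hillcrest Outreach 1,195.78 → $1,200; Redwood Arts 20,826.49 → $20,800.

Thornfield Recovery: $45,300 | Pioneer Advocacy: $23,000 | Hillcrest Outreach: $1,200 | Redwood Arts: $20,800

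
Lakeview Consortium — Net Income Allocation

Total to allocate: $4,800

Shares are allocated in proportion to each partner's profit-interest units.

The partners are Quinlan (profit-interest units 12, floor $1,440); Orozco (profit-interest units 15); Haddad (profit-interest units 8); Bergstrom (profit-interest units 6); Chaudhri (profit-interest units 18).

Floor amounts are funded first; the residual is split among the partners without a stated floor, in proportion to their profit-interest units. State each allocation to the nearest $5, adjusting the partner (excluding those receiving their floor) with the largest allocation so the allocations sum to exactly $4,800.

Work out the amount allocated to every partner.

Fund the minimums — Quinlan $1,440. Balance $3,360.
Balance split over remaining profit-interest units 47: Orozco 1,072.34 → $1,070; Haddad 571.91 → $570; Bergstrom 428.94 → $430; Chaudhri 1,286.81 → $1,285.
Rounding difference +$5 applied to Chaudhri → $1,290.

Quinlan: $1,440 · Orozco: $1,070 · Haddad: $570 · Bergstrom: $430 · Chaudhri: $1,290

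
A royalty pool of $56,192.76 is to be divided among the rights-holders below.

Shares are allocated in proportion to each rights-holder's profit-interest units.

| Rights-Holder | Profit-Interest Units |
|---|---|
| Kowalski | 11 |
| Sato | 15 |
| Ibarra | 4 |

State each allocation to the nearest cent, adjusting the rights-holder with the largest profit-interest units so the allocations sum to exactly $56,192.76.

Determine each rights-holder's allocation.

Kowalski: $20,604.01 | Sato: $28,096.38 | Ibarra: $7,492.37

Total profit-interest units = 11 + 15 + 4 = 30.
Proportional shares: Kowalski 20,604.0120; Sato 28,096.3800; Ibarra 7,492.3680.
After rounding (cent): Kowalski $20,604.01; Sato $28,096.38; Ibarra $7,492.37. Sum = $56,192.76.
Rounded total matches; no reconciliation needed.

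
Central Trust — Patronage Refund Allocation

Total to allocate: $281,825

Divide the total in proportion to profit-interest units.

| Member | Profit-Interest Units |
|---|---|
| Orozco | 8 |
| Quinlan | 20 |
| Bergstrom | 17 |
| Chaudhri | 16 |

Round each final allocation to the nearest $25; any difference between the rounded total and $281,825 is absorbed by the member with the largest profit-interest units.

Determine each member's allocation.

Orozco: $36,950 | Quinlan: $92,400 | Bergstrom: $78,550 | Chaudhri: $73,925

Profit-interest units total: 8 + 20 + 17 + 16 = 61.
Unrounded shares: Orozco 36,960.66; Quinlan 92,401.64; Bergstrom 78,541.39; Chaudhri 73,921.31.
At nearest $25: Orozco $36,950; Quinlan $92,400; Bergstrom $78,550; Chaudhri $73,925. Sum = $281,825.
Sum already equals the total — no adjustment.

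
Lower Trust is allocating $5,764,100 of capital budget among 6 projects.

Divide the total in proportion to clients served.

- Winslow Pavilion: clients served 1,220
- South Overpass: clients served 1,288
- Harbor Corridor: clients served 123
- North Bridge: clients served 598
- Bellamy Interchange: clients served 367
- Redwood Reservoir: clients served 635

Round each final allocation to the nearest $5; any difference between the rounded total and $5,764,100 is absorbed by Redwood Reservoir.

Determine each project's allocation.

Winslow Pavilion: $1,662,065 | South Overpass: $1,754,705 | Harbor Corridor: $167,570 | North Bridge: $814,685 | Bellamy Interchange: $499,980 | Redwood Reservoir: $865,095

Combined clients served = 4,231.
Pro-rata amounts: Winslow Pavilion 1,220/4,231 × $5,764,100 = 1,662,066.18; South Overpass 1,288/4,231 × $5,764,100 = 1,754,705.93; Harbor Corridor 123/4,231 × $5,764,100 = 167,568.97; North Bridge 598/4,231 × $5,764,100 = 814,684.90; Bellamy Interchange 367/4,231 × $5,764,100 = 499,982.20; Redwood Reservoir 635/4,231 × $5,764,100 = 865,091.82.
After rounding ($5): Winslow Pavilion $1,662,065; South Overpass $1,754,705; Harbor Corridor $167,570; North Bridge $814,685; Bellamy Interchange $499,980; Redwood Reservoir $865,090. Sum = $5,764,095.
Difference $5,764,100 − $5,764,095 = +$5 applied to Redwood Reservoir: Redwood Reservoir becomes $865,095.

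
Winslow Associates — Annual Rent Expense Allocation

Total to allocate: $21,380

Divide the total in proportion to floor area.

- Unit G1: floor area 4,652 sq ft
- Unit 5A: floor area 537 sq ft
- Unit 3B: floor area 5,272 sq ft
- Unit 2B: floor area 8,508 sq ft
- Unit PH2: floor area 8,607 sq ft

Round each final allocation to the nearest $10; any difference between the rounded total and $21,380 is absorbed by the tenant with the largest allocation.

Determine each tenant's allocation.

Sum of floor area: 27,576.
Proportional shares: Unit G1 4,652/27,576 × $21,380 = 3,606.75; Unit 5A 537/27,576 × $21,380 = 416.34; Unit 3B 5,272/27,576 × $21,380 = 4,087.44; Unit 2B 8,508/27,576 × $21,380 = 6,596.35; Unit PH2 8,607/27,576 × $21,380 = 6,673.11.
After rounding ($10): Unit G1 $3,610; Unit 5A $420; Unit 3B $4,090; Unit 2B $6,600; Unit PH2 $6,670. Sum = $21,390.
Difference $21,380 − $21,390 = −$10 applied to largest allocation (Unit PH2): Unit PH2 becomes $6,660.

Unit G1: $3,610; Unit 5A: $420; Unit 3B: $4,090; Unit 2B: $6,600; Unit PH2: $6,660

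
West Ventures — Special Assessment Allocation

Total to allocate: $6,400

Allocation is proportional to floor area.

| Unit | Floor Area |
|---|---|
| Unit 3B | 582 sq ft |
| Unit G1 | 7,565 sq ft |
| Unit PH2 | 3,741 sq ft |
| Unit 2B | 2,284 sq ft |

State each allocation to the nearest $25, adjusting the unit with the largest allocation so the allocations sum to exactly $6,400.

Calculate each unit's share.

Unit 3B: $275 | Unit G1: $3,400 | Unit PH2: $1,700 | Unit 2B: $1,025

Floor area total: 14,172.
Unrounded shares: Unit 3B 582/14,172 × $6,400 = 262.83; Unit G1 7,565/14,172 × $6,400 = 3,416.31; Unit PH2 3,741/14,172 × $6,400 = 1,689.42; Unit 2B 2,284/14,172 × $6,400 = 1,031.44.
After rounding ($25): Unit 3B $275; Unit G1 $3,425; Unit PH2 $1,700; Unit 2B $1,025. Sum = $6,425.
Difference $6,400 − $6,425 = −$25 applied to largest allocation (Unit G1): Unit G1 becomes $3,400.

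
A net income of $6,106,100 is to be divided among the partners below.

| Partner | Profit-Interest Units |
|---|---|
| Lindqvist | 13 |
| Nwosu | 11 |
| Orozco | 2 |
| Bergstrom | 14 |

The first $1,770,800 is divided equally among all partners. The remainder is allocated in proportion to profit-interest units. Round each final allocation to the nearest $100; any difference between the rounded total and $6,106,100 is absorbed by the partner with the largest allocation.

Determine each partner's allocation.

$1,770,800 shared equally gives $442,700 per partner.
Remainder $4,335,300 by profit-interest units (total 40): Lindqvist 1,408,972.50 → $1,409,000; Nwosu 1,192,207.50 → $1,192,200; Orozco 216,765.00 → $216,800; Bergstrom 1,517,355.00 → $1,517,400.
Rounding difference −$100 on remainder applied to Bergstrom.
Totals: Lindqvist $442,700 + $1,409,000 = $1,851,700; Nwosu $442,700 + $1,192,200 = $1,634,900; Orozco $442,700 + $216,800 = $659,500; Bergstrom $442,700 + $1,517,300 = $1,960,000.

Lindqvist: $1,851,700 · Nwosu: $1,634,900 · Orozco: $659,500 · Bergstrom: $1,960,000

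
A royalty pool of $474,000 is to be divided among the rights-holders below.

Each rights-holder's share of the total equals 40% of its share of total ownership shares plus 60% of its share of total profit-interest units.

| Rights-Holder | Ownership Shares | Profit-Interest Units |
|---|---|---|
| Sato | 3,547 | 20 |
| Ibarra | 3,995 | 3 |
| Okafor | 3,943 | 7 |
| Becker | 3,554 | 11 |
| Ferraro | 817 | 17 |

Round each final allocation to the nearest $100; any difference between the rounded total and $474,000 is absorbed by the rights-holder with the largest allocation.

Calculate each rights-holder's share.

Sato: $140,500; Ibarra: $62,500; Okafor: $81,500; Becker: $96,400; Ferraro: $93,100

Totals — ownership shares 15,856, profit-interest units 58.
Composite weights (40% ownership shares + 60% profit-interest units): Sato 0.2964; Ibarra 0.1318; Okafor 0.1719; Becker 0.2035; Ferraro 0.1965.
Pro-rata amounts: Sato 140,482.64; Ibarra 62,481.03; Okafor 81,473.03; Becker 96,435.31; Ferraro 93,128.00.
Rounded to nearest $100: Sato $140,500; Ibarra $62,500; Okafor $81,500; Becker $96,400; Ferraro $93,100. Sum = $474,000.
Rounded total matches; no reconciliation needed.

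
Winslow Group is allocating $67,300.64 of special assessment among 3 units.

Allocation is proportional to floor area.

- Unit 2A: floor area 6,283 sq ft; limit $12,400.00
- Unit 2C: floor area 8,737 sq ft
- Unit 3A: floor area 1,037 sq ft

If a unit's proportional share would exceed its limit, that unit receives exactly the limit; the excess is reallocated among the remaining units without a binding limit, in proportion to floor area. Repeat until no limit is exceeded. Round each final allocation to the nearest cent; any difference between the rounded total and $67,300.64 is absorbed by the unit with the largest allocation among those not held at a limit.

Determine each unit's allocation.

Unit 2A: $12,400.00; Unit 2C: $49,075.80; Unit 3A: $5,824.84

Combined floor area = 16,057.
Pro-rata shares before constraints: Unit 2A 26,334.3041; Unit 2C 36,619.8973; Unit 3A 4,346.4385.
Held at cap: Unit 2A ($12,400.00); balance $54,900.64 reallocated over remaining floor area 9,774.
Remaining shares: Unit 2C 49,075.8023 → $49,075.80; Unit 3A 5,824.8377 → $5,824.84.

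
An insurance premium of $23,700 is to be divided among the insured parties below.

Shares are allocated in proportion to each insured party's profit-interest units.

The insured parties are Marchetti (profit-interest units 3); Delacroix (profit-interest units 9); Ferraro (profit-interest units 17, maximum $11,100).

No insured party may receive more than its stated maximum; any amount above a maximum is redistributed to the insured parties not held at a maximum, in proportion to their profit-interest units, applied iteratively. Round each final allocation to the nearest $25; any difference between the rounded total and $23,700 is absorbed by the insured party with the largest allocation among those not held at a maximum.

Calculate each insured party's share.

Marchetti: $3,150 · Delacroix: $9,450 · Ferraro: $11,100

Combined profit-interest units = 29.
Unconstrained shares: Marchetti 2,451.72; Delacroix 7,355.17; Ferraro 13,893.10.
Cap binds for Ferraro ($11,100); remaining pool $12,600 reallocated over remaining profit-interest units 12.
Redistributed shares: Marchetti 3,150.00 → $3,150; Delacroix 9,450.00 → $9,450.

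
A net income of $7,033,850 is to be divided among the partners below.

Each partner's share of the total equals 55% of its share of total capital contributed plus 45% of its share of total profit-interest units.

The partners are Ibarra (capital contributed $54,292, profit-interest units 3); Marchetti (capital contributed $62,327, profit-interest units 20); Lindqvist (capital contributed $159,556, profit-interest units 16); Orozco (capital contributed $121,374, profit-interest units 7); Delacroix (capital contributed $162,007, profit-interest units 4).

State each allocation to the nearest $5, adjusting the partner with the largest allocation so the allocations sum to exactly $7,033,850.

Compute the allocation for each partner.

Ibarra: $565,275 · Marchetti: $1,697,005 · Lindqvist: $2,116,000 · Orozco: $1,282,280 · Delacroix: $1,373,290

Capital contributed total 559,556; profit-interest units total 50.
Composite weights (55% capital contributed + 45% profit-interest units): Ibarra 0.0804; Marchetti 0.2413; Lindqvist 0.3008; Orozco 0.1823; Delacroix 0.1952.
Raw shares: Ibarra 565,274.02; Marchetti 1,697,004.87; Lindqvist 2,116,001.05; Orozco 1,282,279.27; Delacroix 1,373,290.79.
After rounding ($5): Ibarra $565,275; Marchetti $1,697,005; Lindqvist $2,116,000; Orozco $1,282,280; Delacroix $1,373,290. Sum = $7,033,850.
Rounded total matches; no reconciliation needed.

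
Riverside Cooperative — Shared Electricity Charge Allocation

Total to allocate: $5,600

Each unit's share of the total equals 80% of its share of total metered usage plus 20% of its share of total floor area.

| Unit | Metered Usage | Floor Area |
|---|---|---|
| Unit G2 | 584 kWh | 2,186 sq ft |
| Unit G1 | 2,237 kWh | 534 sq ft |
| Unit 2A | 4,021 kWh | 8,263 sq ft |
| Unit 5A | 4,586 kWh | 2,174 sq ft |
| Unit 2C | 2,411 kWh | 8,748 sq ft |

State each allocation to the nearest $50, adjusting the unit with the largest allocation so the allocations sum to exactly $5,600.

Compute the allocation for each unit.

Metered usage total 13,839; floor area total 21,905.
Composite weights (80% metered usage + 20% floor area): Unit G2 0.0537; Unit G1 0.1342; Unit 2A 0.3079; Unit 5A 0.2850; Unit 2C 0.2192.
Pro-rata amounts: Unit G2 300.82; Unit G1 751.47; Unit 2A 1,724.18; Unit 5A 1,595.75; Unit 2C 1,227.78.
After rounding ($50): Unit G2 $300; Unit G1 $750; Unit 2A $1,700; Unit 5A $1,600; Unit 2C $1,250. Sum = $5,600.
Rounded total matches; no reconciliation needed.

Unit G2: $300 · Unit G1: $750 · Unit 2A: $1,700 · Unit 5A: $1,600 · Unit 2C: $1,250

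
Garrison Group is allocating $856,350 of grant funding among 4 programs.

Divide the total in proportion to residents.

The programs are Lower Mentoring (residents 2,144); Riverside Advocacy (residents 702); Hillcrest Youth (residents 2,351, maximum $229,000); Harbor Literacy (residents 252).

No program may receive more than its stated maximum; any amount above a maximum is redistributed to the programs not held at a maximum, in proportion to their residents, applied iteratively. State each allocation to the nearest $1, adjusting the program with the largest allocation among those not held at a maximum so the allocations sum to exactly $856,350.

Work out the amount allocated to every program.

Combined residents = 5,449.
Pro-rata shares before constraints: Lower Mentoring 336,945.20; Riverside Advocacy 110,324.41; Hillcrest Youth 369,476.76; Harbor Literacy 39,603.63.
Held at cap: Hillcrest Youth ($229,000); balance $627,350 reallocated over remaining residents 3,098.
Remaining shares: Lower Mentoring 434,163.46 → $434,163; Riverside Advocacy 142,156.13 → $142,156; Harbor Literacy 51,030.41 → $51,030.
Rounding difference +$1 applied to Lower Mentoring → $434,164.

Lower Mentoring: $434,164 · Riverside Advocacy: $142,156 · Hillcrest Youth: $229,000 · Harbor Literacy: $51,030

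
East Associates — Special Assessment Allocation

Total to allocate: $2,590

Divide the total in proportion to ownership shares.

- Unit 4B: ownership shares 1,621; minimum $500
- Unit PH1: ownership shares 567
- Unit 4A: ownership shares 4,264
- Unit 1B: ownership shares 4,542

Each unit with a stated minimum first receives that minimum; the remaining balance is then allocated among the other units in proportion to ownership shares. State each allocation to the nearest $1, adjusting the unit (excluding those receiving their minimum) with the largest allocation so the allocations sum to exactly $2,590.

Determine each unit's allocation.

Minimums first: Unit 4B $500. Balance $2,090.
Balance split over remaining ownership shares 9,373: Unit PH1 126.43 → $126; Unit 4A 950.79 → $951; Unit 1B 1,012.78 → $1,013.

Unit 4B: $500 · Unit PH1: $126 · Unit 4A: $951 · Unit 1B: $1,013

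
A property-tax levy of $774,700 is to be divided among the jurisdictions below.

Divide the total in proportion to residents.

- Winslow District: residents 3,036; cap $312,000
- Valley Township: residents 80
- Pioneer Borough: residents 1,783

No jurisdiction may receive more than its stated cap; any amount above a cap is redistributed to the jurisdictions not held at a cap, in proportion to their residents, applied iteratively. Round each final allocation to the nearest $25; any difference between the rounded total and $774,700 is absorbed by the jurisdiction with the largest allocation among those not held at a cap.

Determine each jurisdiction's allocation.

Sum of residents: 4,899.
Proportional shares (ignoring caps): Winslow District 480,095.77; Valley Township 12,650.75; Pioneer Borough 281,953.48.
Cap binds for Winslow District ($312,000); remaining pool $462,700 reallocated over remaining residents 1,863.
Shares after redistribution: Valley Township 19,869.03 → $19,875; Pioneer Borough 442,830.97 → $442,825.

Winslow District: $312,000 | Valley Township: $19,875 | Pioneer Borough: $442,825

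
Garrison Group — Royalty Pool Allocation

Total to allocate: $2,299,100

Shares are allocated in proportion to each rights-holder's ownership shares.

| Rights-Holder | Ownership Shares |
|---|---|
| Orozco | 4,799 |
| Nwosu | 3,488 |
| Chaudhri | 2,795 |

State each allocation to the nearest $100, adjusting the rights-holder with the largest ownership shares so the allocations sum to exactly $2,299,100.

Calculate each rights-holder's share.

Orozco: $995,600 | Nwosu: $723,600 | Chaudhri: $579,900

Combined ownership shares = 4,799 + 3,488 + 2,795 = 11,082.
Proportional shares: Orozco 995,612.79; Nwosu 723,629.38; Chaudhri 579,857.83.
After rounding ($100): Orozco $995,600; Nwosu $723,600; Chaudhri $579,900. Sum = $2,299,100.
Sum already equals the total — no adjustment.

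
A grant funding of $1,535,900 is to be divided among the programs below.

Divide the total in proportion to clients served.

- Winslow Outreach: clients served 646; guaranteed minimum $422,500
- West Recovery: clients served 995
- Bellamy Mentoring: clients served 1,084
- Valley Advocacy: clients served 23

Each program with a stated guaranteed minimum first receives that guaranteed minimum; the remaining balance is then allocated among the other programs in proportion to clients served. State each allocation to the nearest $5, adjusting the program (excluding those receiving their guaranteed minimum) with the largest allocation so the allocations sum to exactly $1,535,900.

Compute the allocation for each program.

Fund the minimums — Winslow Outreach $422,500. Balance $1,113,400.
Balance split over remaining clients served 2,102: West Recovery 527,037.58 → $527,040; Bellamy Mentoring 574,179.64 → $574,180; Valley Advocacy 12,182.78 → $12,185.
Rounding difference −$5 applied to Bellamy Mentoring → $574,175.

Winslow Outreach: $422,500 | West Recovery: $527,040 | Bellamy Mentoring: $574,175 | Valley Advocacy: $12,185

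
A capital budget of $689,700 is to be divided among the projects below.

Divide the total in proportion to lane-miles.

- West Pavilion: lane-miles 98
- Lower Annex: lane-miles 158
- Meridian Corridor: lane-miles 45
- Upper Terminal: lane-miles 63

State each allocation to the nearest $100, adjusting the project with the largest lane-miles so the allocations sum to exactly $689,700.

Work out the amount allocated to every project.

Sum of lane-miles: 364.
Pro-rata amounts: West Pavilion 98/364 × $689,700 = 185,688.46; Lower Annex 158/364 × $689,700 = 299,375.27; Meridian Corridor 45/364 × $689,700 = 85,265.11; Upper Terminal 63/364 × $689,700 = 119,371.15.
After rounding ($100): West Pavilion $185,700; Lower Annex $299,400; Meridian Corridor $85,300; Upper Terminal $119,400. Sum = $689,800.
Difference $689,700 − $689,800 = −$100 applied to largest lane-miles (Lower Annex): Lower Annex becomes $299,300.

West Pavilion: $185,700 · Lower Annex: $299,300 · Meridian Corridor: $85,300 · Upper Terminal: $119,400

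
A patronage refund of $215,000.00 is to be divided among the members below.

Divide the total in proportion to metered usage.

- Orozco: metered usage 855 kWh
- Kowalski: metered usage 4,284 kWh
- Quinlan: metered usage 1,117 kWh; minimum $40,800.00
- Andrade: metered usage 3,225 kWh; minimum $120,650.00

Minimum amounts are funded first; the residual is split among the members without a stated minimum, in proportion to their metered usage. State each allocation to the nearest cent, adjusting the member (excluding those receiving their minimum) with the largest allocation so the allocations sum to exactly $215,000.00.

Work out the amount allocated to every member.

Minimums first: Quinlan $40,800.00; Andrade $120,650.00. Balance $53,550.00.
Balance split over remaining metered usage 5,139: Orozco 8,909.3695 → $8,909.37; Kowalski 44,640.6305 → $44,640.63.

Orozco: $8,909.37; Kowalski: $44,640.63; Quinlan: $40,800.00; Andrade: $120,650.00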